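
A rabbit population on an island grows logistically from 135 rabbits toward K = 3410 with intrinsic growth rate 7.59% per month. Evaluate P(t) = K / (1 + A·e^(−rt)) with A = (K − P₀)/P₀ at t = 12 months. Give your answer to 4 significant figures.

A = (3410 − 135)/135 = 24.25926
P(12) = 3410 / (1 + 24.25926·e^(−0.0759·12)) = 3410 / (1 + 24.25926·0.402202)
= 3410 / 10.75713 ≈ 317

≈ 317.0 rabbits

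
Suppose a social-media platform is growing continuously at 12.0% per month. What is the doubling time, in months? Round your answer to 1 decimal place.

doubling time ≈ 5.8 months

doubling time = ln(2) / |r| = 0.69315 / 0.12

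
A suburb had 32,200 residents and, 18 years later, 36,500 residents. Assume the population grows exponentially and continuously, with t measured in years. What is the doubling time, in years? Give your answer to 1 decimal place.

r = ln(36500/32200) / 18 = ln(1.13354) / 18 ≈ 0.006964 per year
doubling time = ln 2 / |r| = 0.69315 / 0.006964

doubling time ≈ 99.5 years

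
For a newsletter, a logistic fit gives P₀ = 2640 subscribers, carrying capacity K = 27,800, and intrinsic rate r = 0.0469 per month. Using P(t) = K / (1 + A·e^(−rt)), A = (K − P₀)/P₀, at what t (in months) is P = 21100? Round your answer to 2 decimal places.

t ≈ 72.53 months

A = (27800 − 2640)/2640 = 9.5303
21100 = 27800/(1 + 9.5303·e^(−0.0469t)) → 1 + 9.5303·e^(−0.0469t) = 1.31754
e^(−0.0469t) = 0.033319 → t = ln(30.01334)/0.0469 = 3.40164/0.0469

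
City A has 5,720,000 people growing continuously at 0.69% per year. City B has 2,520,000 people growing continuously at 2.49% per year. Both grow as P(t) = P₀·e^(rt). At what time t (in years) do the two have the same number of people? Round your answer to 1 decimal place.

t ≈ 45.5 years

5720000·e^(0.0069t) = 2520000·e^(0.0249t)
5720000/2520000 = e^((0.0249 − 0.0069)t) → ln(2.26984) = 0.018·t
t = 0.81971 / 0.018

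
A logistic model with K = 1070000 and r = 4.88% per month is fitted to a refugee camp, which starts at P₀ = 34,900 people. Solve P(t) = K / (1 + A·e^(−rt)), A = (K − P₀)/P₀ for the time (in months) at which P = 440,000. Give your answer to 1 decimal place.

t ≈ 62.1 months

A = (1070000 − 34900)/34900 = 29.65903
440000 = 1070000/(1 + 29.65903·e^(−0.0488t)) → 1 + 29.65903·e^(−0.0488t) = 2.43182
e^(−0.0488t) = 0.048276 → t = ln(20.71424)/0.0488 = 3.03082/0.0488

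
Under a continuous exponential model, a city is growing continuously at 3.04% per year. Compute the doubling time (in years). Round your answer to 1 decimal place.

doubling time = ln(2) / |r| = 0.69315 / 0.0304

doubling time ≈ 22.8 years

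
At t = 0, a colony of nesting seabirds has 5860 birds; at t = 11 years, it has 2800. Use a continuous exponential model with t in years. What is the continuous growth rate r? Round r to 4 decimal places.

r ≈ -0.0671 per year

2800 = 5860 · e^(r·11)
e^(11r) = 2800/5860 = 0.47782
r = ln(0.47782) / 11 = -0.73853 / 11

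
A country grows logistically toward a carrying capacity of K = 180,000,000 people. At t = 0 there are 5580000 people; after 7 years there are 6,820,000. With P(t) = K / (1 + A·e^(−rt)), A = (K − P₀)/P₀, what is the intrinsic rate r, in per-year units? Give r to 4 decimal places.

r ≈ 0.0297 per year

A = (180000000 − 5580000)/5580000 = 31.25806
6820000 = 180000000/(1 + 31.25806·e^(−r·7)) → e^(−7r) = (26.39296 − 1)/31.25806 = 0.812365
r = −ln(0.812365)/7 = 0.20781/7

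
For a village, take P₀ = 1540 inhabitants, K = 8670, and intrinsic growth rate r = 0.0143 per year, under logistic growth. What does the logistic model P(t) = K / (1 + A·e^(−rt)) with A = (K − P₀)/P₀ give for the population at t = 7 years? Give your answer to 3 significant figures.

≈ 1,670 inhabitants

A = (8670 − 1540)/1540 = 4.62987
P(7) = 8670 / (1 + 4.62987·e^(−0.0143·7)) = 8670 / (1 + 4.62987·0.904747)
= 8670 / 5.18886 ≈ 1670.89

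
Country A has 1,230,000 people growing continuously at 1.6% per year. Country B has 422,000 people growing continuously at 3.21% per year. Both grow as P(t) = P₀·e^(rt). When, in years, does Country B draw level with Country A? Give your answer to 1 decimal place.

t ≈ 66.4 years

1230000·e^(0.016t) = 422000·e^(0.0321t)
1230000/422000 = e^((0.0321 − 0.016)t) → ln(2.91469) = 0.0161·t
t = 1.06976 / 0.0161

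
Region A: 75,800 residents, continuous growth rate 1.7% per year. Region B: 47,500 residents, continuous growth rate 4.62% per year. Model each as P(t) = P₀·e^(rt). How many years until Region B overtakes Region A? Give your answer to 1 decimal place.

75800·e^(0.017t) = 47500·e^(0.0462t)
75800/47500 = e^((0.0462 − 0.017)t) → ln(1.59579) = 0.0292·t
t = 0.46737 / 0.0292

t ≈ 16.0 years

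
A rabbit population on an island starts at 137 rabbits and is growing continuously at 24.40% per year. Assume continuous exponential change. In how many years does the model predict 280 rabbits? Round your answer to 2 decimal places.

t ≈ 2.93 years

280 = 137 · e^(0.244·t)
t = ln(280/137) / 0.244 = ln(2.0438) / 0.244 = 0.71481 / 0.244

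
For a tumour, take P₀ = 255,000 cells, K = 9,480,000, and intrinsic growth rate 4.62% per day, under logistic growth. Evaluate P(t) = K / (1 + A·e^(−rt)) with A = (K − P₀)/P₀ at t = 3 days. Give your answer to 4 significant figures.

≈ 291,700 cells

A = (9480000 − 255000)/255000 = 36.17647
P(3) = 9480000 / (1 + 36.17647·e^(−0.0462·3)) = 9480000 / (1 + 36.17647·0.870576)
= 9480000 / 32.49437 ≈ 291742.81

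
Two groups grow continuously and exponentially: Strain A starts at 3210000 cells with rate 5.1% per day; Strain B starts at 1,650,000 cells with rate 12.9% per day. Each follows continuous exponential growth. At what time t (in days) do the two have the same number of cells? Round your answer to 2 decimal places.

t ≈ 8.53 days

3210000·e^(0.051t) = 1650000·e^(0.129t)
3210000/1650000 = e^((0.129 − 0.051)t) → ln(1.94545) = 0.078·t
t = 0.6655 / 0.078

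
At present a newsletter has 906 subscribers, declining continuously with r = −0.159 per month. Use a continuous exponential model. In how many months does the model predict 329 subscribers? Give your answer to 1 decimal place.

329 = 906 · e^(-0.159·t)
t = ln(329/906) / -0.159 = ln(0.36313) / -0.159 = -1.01298 / -0.159

t ≈ 6.4 months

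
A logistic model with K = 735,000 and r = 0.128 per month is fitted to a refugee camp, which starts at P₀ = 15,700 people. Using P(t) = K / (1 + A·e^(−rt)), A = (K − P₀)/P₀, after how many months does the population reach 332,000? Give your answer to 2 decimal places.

A = (735000 − 15700)/15700 = 45.81529
332000 = 735000/(1 + 45.81529·e^(−0.128t)) → 1 + 45.81529·e^(−0.128t) = 2.21386
e^(−0.128t) = 0.026495 → t = ln(37.74361)/0.128 = 3.63082/0.128

t ≈ 28.37 months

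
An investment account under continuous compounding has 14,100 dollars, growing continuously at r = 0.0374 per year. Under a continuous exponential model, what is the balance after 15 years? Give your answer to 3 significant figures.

P(15) = 14100 · e^(0.0374·15) = 14100 · e^(0.561)
= 14100 · 1.75242 ≈ 24709.18

≈ 24,700 dollars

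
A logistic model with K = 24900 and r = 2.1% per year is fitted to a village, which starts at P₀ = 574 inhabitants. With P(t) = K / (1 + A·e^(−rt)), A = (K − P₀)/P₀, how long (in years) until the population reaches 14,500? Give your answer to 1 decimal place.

A = (24900 − 574)/574 = 42.37979
14500 = 24900/(1 + 42.37979·e^(−0.021t)) → 1 + 42.37979·e^(−0.021t) = 1.71724
e^(−0.021t) = 0.016924 → t = ln(59.08721)/0.021 = 4.07901/0.021

t ≈ 194.2 years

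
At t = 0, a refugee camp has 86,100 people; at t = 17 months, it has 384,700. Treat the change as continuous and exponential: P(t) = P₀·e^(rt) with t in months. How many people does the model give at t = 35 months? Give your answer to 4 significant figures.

≈ 1,877,000 people

r = ln(384700/86100) / 17 ≈ 0.088056 per month
P(35) = 86100 · e^(0.088056·35) = 86100 · 21.8012 ≈ 1877083.18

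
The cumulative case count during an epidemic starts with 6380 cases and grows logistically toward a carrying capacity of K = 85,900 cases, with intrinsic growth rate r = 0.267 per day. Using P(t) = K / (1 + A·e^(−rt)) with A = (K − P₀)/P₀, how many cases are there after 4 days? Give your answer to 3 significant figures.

≈ 16,300 cases

A = (85900 − 6380)/6380 = 12.46395
P(4) = 85900 / (1 + 12.46395·e^(−0.267·4)) = 85900 / (1 + 12.46395·0.343695)
= 85900 / 5.2838 ≈ 16257.24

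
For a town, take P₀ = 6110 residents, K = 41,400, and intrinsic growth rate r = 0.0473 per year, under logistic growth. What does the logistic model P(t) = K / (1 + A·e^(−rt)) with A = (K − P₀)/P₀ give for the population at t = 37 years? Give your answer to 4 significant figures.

≈ 20,660 residents

A = (41400 − 6110)/6110 = 5.77578
P(37) = 41400 / (1 + 5.77578·e^(−0.0473·37)) = 41400 / (1 + 5.77578·0.173757)
= 41400 / 2.00358 ≈ 20663.02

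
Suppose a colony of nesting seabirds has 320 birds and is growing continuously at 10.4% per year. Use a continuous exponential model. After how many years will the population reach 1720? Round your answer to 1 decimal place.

t ≈ 16.2 years

1720 = 320 · e^(0.104·t)
t = ln(1720/320) / 0.104 = ln(5.375) / 0.104 = 1.68176 / 0.104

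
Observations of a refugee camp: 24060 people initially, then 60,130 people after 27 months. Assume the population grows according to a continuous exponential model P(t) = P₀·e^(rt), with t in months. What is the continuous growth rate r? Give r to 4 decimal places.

60130 = 24060 · e^(r·27)
e^(27r) = 60130/24060 = 2.49917
r = ln(2.49917) / 27 = 0.91596 / 27

r ≈ 0.0339 per month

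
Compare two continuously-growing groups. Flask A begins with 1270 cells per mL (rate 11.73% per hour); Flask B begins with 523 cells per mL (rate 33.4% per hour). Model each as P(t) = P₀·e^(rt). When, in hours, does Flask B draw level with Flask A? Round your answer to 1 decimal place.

t ≈ 4.1 hours

1270·e^(0.1173t) = 523·e^(0.334t)
1270/523 = e^((0.334 − 0.1173)t) → ln(2.4283) = 0.2167·t
t = 0.88719 / 0.2167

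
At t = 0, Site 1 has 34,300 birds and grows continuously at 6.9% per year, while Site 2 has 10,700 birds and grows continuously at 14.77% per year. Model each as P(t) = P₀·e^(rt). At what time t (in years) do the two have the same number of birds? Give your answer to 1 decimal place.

34300·e^(0.069t) = 10700·e^(0.1477t)
34300/10700 = e^((0.1477 − 0.069)t) → ln(3.20561) = 0.0787·t
t = 1.1649 / 0.0787

t ≈ 14.8 years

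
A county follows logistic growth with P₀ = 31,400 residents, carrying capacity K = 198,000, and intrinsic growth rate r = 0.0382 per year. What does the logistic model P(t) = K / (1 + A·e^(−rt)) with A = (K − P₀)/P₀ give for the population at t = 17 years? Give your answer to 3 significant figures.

≈ 52,500 residents

A = (198000 − 31400)/31400 = 5.30573
P(17) = 198000 / (1 + 5.30573·e^(−0.0382·17)) = 198000 / (1 + 5.30573·0.522359)
= 198000 / 3.7715 ≈ 52499.04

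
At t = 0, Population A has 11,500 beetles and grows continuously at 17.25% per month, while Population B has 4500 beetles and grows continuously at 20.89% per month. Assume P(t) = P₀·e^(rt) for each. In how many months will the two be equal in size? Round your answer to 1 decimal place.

t ≈ 25.8 months

11500·e^(0.1725t) = 4500·e^(0.2089t)
11500/4500 = e^((0.2089 − 0.1725)t) → ln(2.55556) = 0.0364·t
t = 0.93827 / 0.0364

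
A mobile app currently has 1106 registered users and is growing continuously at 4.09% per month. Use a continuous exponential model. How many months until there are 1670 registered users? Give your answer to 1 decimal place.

t ≈ 10.1 months

1670 = 1106 · e^(0.0409·t)
t = ln(1670/1106) / 0.0409 = ln(1.50995) / 0.0409 = 0.41207 / 0.0409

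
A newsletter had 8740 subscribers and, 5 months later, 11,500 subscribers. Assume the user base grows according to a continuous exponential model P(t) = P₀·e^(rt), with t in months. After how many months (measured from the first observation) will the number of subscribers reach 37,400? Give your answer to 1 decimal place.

r = ln(11500/8740) / 5 ≈ 0.054887 per month
t = ln(37400/8740) / r = 1.45376 / 0.054887 ≈ 26.486

t ≈ 26.5 months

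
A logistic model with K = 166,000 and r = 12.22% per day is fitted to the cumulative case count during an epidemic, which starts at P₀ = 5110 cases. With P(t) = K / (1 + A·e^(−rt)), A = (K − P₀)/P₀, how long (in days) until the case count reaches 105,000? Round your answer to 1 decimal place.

t ≈ 32.7 days

A = (166000 − 5110)/5110 = 31.48532
105000 = 166000/(1 + 31.48532·e^(−0.1222t)) → 1 + 31.48532·e^(−0.1222t) = 1.58095
e^(−0.1222t) = 0.018452 → t = ln(54.19605)/0.1222 = 3.99261/0.1222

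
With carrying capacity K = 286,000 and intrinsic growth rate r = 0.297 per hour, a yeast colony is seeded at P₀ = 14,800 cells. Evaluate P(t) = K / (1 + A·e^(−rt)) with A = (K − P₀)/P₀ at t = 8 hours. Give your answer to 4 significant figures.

A = (286000 − 14800)/14800 = 18.32432
P(8) = 286000 / (1 + 18.32432·e^(−0.297·8)) = 286000 / (1 + 18.32432·0.092922)
= 286000 / 2.70272 ≈ 105819.16

≈ 105,800 cells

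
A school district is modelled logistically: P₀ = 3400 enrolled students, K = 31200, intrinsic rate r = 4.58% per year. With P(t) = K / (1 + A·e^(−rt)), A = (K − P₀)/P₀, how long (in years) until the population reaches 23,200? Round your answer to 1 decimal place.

A = (31200 − 3400)/3400 = 8.17647
23200 = 31200/(1 + 8.17647·e^(−0.0458t)) → 1 + 8.17647·e^(−0.0458t) = 1.34483
e^(−0.0458t) = 0.042173 → t = ln(23.71176)/0.0458 = 3.16597/0.0458

t ≈ 69.1 years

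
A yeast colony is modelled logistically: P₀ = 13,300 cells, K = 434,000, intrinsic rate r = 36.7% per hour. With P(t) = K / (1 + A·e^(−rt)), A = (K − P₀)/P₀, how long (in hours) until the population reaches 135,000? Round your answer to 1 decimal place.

A = (434000 − 13300)/13300 = 31.63158
135000 = 434000/(1 + 31.63158·e^(−0.367t)) → 1 + 31.63158·e^(−0.367t) = 3.21481
e^(−0.367t) = 0.070019 → t = ln(14.28182)/0.367 = 2.65899/0.367

t ≈ 7.2 hours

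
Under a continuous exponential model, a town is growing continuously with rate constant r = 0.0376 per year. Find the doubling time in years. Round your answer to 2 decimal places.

doubling time ≈ 18.43 years

doubling time = ln(2) / |r| = 0.69315 / 0.0376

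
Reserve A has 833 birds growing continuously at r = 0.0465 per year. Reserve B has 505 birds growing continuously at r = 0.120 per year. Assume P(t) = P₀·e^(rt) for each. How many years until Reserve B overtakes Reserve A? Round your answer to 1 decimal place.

t ≈ 6.8 years

833·e^(0.0465t) = 505·e^(0.12t)
833/505 = e^((0.12 − 0.0465)t) → ln(1.6495) = 0.0735·t
t = 0.50048 / 0.0735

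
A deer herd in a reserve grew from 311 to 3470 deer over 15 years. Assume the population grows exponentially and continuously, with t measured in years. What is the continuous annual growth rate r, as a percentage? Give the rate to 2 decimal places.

3470 = 311 · e^(r·15)
e^(15r) = 3470/311 = 11.15756
r = ln(11.15756) / 15 = 2.41212 / 15

r ≈ 16.08% per year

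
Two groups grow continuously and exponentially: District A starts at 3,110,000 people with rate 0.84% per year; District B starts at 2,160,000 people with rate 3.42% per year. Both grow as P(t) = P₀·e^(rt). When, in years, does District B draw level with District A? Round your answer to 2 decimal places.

3110000·e^(0.0084t) = 2160000·e^(0.0342t)
3110000/2160000 = e^((0.0342 − 0.0084)t) → ln(1.43981) = 0.0258·t
t = 0.36451 / 0.0258

t ≈ 14.13 years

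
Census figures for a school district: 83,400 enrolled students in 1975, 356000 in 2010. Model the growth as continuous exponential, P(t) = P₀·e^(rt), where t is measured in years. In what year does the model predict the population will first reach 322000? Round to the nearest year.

r = ln(356000/83400) / 35 = 1.45128/35 ≈ 0.041465 per year
t = ln(322000/83400) / r = 1.3509/0.041465 ≈ 32.58 years after 1975

year 2008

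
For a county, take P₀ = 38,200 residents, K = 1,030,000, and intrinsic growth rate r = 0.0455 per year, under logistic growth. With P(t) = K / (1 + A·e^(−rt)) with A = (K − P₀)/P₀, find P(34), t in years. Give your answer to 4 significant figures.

≈ 157,800 residents

A = (1030000 − 38200)/38200 = 25.96335
P(34) = 1030000 / (1 + 25.96335·e^(−0.0455·34)) = 1030000 / (1 + 25.96335·0.212886)
= 1030000 / 6.52723 ≈ 157800.59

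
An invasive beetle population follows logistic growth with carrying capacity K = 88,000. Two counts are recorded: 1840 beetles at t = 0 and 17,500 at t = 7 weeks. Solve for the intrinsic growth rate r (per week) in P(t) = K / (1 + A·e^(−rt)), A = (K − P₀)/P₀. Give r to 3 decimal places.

r ≈ 0.350 per week

A = (88000 − 1840)/1840 = 46.82609
17500 = 88000/(1 + 46.82609·e^(−r·7)) → e^(−7r) = (5.02857 − 1)/46.82609 = 0.086033
r = −ln(0.086033)/7 = 2.45303/7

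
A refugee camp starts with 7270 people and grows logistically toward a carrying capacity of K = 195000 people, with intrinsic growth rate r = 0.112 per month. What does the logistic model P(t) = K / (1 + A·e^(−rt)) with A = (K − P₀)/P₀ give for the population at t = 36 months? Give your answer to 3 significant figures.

≈ 134,000 people

A = (195000 − 7270)/7270 = 25.82256
P(36) = 195000 / (1 + 25.82256·e^(−0.112·36)) = 195000 / (1 + 25.82256·0.017739)
= 195000 / 1.45806 ≈ 133739.2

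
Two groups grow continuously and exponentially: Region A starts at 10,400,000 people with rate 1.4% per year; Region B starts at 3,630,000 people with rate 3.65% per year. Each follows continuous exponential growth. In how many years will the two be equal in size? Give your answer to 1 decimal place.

10400000·e^(0.014t) = 3630000·e^(0.0365t)
10400000/3630000 = e^((0.0365 − 0.014)t) → ln(2.86501) = 0.0225·t
t = 1.05257 / 0.0225

t ≈ 46.8 years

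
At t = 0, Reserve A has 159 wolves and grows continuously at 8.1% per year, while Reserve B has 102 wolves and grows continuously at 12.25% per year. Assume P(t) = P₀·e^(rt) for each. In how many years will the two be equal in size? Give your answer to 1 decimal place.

159·e^(0.081t) = 102·e^(0.1225t)
159/102 = e^((0.1225 − 0.081)t) → ln(1.55882) = 0.0415·t
t = 0.44393 / 0.0415

t ≈ 10.7 years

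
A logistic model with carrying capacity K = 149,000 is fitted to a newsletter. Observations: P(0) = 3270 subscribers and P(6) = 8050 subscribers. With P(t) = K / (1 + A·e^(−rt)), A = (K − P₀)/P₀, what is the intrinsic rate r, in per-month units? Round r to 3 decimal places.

A = (149000 − 3270)/3270 = 44.56575
8050 = 149000/(1 + 44.56575·e^(−r·6)) → e^(−6r) = (18.50932 − 1)/44.56575 = 0.392887
r = −ln(0.392887)/6 = 0.93423/6

r ≈ 0.156 per month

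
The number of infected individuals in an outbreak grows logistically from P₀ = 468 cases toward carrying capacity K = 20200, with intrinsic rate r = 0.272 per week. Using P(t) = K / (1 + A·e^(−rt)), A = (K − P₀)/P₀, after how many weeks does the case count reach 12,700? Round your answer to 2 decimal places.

A = (20200 − 468)/468 = 42.16239
12700 = 20200/(1 + 42.16239·e^(−0.272t)) → 1 + 42.16239·e^(−0.272t) = 1.59055
e^(−0.272t) = 0.014007 → t = ln(71.39499)/0.272 = 4.26823/0.272

t ≈ 15.69 weeks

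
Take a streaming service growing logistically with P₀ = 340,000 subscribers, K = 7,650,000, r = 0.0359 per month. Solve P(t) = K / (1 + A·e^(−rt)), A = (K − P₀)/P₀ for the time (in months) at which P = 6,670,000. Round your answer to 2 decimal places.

A = (7650000 − 340000)/340000 = 21.5
6670000 = 7650000/(1 + 21.5·e^(−0.0359t)) → 1 + 21.5·e^(−0.0359t) = 1.14693
e^(−0.0359t) = 0.006834 → t = ln(146.33163)/0.0359 = 4.98588/0.0359

t ≈ 138.88 months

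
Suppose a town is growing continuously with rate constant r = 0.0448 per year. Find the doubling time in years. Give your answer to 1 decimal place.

doubling time ≈ 15.5 years

doubling time = ln(2) / |r| = 0.69315 / 0.0448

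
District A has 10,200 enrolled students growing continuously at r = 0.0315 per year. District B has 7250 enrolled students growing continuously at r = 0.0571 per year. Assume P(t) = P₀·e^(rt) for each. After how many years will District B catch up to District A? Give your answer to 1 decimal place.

t ≈ 13.3 years

10200·e^(0.0315t) = 7250·e^(0.0571t)
10200/7250 = e^((0.0571 − 0.0315)t) → ln(1.4069) = 0.0256·t
t = 0.34139 / 0.0256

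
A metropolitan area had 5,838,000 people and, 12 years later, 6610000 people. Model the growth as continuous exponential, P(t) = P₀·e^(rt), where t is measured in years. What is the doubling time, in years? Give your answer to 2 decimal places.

doubling time ≈ 66.97 years

r = ln(6610000/5838000) / 12 = ln(1.13224) / 12 ≈ 0.01035 per year
doubling time = ln 2 / |r| = 0.69315 / 0.01035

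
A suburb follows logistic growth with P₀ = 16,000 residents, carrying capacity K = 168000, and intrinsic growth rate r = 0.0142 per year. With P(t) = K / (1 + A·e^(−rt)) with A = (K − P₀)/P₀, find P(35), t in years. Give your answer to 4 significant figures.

≈ 24,780 residents

A = (168000 − 16000)/16000 = 9.5
P(35) = 168000 / (1 + 9.5·e^(−0.0142·35)) = 168000 / (1 + 9.5·0.608353)
= 168000 / 6.77935 ≈ 24781.12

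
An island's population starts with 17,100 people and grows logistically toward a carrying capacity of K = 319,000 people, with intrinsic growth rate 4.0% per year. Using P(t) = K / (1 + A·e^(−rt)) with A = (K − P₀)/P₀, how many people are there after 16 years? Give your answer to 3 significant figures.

≈ 30,900 people

A = (319000 − 17100)/17100 = 17.65497
P(16) = 319000 / (1 + 17.65497·e^(−0.04·16)) = 319000 / (1 + 17.65497·0.527292)
= 319000 / 10.30933 ≈ 30942.84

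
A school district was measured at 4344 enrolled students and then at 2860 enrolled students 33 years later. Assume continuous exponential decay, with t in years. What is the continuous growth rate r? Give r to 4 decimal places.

2860 = 4344 · e^(r·33)
e^(33r) = 2860/4344 = 0.65838
r = ln(0.65838) / 33 = -0.41797 / 33

r ≈ -0.0127 per year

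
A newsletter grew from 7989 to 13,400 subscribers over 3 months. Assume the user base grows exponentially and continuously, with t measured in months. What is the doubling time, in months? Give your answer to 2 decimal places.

r = ln(13400/7989) / 3 = ln(1.67731) / 3 ≈ 0.172396 per month
doubling time = ln 2 / |r| = 0.69315 / 0.172396

doubling time ≈ 4.02 months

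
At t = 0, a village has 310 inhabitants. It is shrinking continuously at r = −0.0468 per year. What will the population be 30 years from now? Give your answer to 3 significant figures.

≈ 76.1 inhabitants

P(30) = 310 · e^(-0.0468·30) = 310 · e^(-1.404)
= 310 · 0.24561 ≈ 76.14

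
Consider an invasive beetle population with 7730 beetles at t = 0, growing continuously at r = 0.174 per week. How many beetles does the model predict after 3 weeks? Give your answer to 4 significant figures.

P(3) = 7730 · e^(0.174·3) = 7730 · e^(0.522)
= 7730 · 1.6854 ≈ 13028.1

≈ 13,030 beetles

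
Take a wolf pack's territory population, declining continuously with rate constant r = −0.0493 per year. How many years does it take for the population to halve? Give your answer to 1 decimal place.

half-life = ln(2) / |r| = 0.69315 / 0.0493

half-life ≈ 14.1 years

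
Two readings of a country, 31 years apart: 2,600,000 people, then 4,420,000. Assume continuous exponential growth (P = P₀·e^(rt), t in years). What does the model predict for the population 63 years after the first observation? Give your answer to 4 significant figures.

r = ln(4420000/2600000) / 31 ≈ 0.017117 per year
P(63) = 2600000 · e^(0.017117·63) = 2600000 · 2.93989 ≈ 7643724.52

≈ 7,644,000 people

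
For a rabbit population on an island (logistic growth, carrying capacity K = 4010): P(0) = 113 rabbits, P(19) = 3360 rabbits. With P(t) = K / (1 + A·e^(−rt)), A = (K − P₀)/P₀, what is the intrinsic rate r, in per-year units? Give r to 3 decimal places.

r ≈ 0.273 per year

A = (4010 − 113)/113 = 34.48673
3360 = 4010/(1 + 34.48673·e^(−r·19)) → e^(−19r) = (1.19345 − 1)/34.48673 = 0.005609
r = −ln(0.005609)/19 = 5.1833/19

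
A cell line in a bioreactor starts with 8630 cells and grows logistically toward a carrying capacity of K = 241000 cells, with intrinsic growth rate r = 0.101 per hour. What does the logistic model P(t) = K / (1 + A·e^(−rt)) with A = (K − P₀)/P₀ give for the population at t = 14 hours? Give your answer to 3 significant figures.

≈ 31,900 cells

A = (241000 − 8630)/8630 = 26.92584
P(14) = 241000 / (1 + 26.92584·e^(−0.101·14)) = 241000 / (1 + 26.92584·0.243169)
= 241000 / 7.54752 ≈ 31931.02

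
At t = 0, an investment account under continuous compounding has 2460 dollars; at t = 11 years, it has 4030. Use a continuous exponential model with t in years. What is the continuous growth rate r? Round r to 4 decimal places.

r ≈ 0.0449 per year

4030 = 2460 · e^(r·11)
e^(11r) = 4030/2460 = 1.63821
r = ln(1.63821) / 11 = 0.49361 / 11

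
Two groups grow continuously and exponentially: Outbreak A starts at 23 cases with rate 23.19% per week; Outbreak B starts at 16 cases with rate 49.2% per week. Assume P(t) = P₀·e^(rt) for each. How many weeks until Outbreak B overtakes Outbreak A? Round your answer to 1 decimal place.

t ≈ 1.4 weeks

23·e^(0.2319t) = 16·e^(0.492t)
23/16 = e^((0.492 − 0.2319)t) → ln(1.4375) = 0.2601·t
t = 0.36291 / 0.2601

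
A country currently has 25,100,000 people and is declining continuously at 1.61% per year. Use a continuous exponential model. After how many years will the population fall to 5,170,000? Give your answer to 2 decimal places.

t ≈ 98.14 years

5170000 = 25100000 · e^(-0.0161·t)
t = ln(5170000/25100000) / -0.0161 = ln(0.20598) / -0.0161 = -1.58 / -0.0161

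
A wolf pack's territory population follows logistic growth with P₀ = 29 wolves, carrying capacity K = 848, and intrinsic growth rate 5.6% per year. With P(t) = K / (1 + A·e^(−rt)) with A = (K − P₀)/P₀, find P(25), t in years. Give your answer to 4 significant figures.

≈ 106.5 wolves

A = (848 − 29)/29 = 28.24138
P(25) = 848 / (1 + 28.24138·e^(−0.056·25)) = 848 / (1 + 28.24138·0.246597)
= 848 / 7.96424 ≈ 106.48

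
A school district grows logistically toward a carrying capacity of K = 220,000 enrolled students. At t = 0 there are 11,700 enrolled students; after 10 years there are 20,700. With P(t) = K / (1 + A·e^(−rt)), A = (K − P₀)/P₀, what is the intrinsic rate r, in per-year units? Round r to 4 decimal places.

A = (220000 − 11700)/11700 = 17.80342
20700 = 220000/(1 + 17.80342·e^(−r·10)) → e^(−10r) = (10.62802 − 1)/17.80342 = 0.540796
r = −ln(0.540796)/10 = 0.61471/10

r ≈ 0.0615 per year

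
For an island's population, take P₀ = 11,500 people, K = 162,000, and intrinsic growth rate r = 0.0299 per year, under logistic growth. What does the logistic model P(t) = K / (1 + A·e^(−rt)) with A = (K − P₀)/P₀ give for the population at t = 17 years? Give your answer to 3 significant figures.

A = (162000 − 11500)/11500 = 13.08696
P(17) = 162000 / (1 + 13.08696·e^(−0.0299·17)) = 162000 / (1 + 13.08696·0.601517)
= 162000 / 8.87203 ≈ 18259.63

≈ 18,300 people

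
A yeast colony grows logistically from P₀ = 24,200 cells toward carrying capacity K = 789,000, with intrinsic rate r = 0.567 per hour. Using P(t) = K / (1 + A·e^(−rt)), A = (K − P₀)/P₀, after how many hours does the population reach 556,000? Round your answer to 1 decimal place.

A = (789000 − 24200)/24200 = 31.60331
556000 = 789000/(1 + 31.60331·e^(−0.567t)) → 1 + 31.60331·e^(−0.567t) = 1.41906
e^(−0.567t) = 0.01326 → t = ln(75.4139)/0.567 = 4.32299/0.567

t ≈ 7.6 hours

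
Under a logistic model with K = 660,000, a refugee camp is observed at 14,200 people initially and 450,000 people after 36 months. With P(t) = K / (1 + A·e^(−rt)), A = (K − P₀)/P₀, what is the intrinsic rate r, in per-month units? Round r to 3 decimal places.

A = (660000 − 14200)/14200 = 45.47887
450000 = 660000/(1 + 45.47887·e^(−r·36)) → e^(−36r) = (1.46667 − 1)/45.47887 = 0.010261
r = −ln(0.010261)/36 = 4.57939/36

r ≈ 0.127 per month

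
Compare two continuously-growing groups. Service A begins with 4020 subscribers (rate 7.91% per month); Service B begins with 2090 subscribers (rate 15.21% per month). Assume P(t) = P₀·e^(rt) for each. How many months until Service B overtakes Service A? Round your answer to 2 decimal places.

4020·e^(0.0791t) = 2090·e^(0.1521t)
4020/2090 = e^((0.1521 − 0.0791)t) → ln(1.92344) = 0.073·t
t = 0.65412 / 0.073

t ≈ 8.96 months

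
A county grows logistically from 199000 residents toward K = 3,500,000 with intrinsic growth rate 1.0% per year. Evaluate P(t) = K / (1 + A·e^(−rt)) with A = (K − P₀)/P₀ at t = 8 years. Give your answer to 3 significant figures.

A = (3500000 − 199000)/199000 = 16.58794
P(8) = 3500000 / (1 + 16.58794·e^(−0.01·8)) = 3500000 / (1 + 16.58794·0.923116)
= 3500000 / 16.3126 ≈ 214558.09

≈ 215,000 residents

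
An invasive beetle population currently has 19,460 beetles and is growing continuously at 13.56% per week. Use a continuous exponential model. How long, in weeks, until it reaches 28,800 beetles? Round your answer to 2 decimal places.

t ≈ 2.89 weeks

28800 = 19460 · e^(0.1356·t)
t = ln(28800/19460) / 0.1356 = ln(1.47996) / 0.1356 = 0.39201 / 0.1356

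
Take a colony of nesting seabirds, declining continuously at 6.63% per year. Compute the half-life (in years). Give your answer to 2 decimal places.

half-life = ln(2) / |r| = 0.69315 / 0.0663

half-life ≈ 10.45 years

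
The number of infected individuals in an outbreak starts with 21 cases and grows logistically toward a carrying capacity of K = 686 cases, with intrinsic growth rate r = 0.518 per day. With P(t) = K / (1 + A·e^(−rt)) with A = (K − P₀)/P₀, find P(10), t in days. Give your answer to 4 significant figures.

≈ 582.2 cases

A = (686 − 21)/21 = 31.66667
P(10) = 686 / (1 + 31.66667·e^(−0.518·10)) = 686 / (1 + 31.66667·0.005628)
= 686 / 1.17822 ≈ 582.23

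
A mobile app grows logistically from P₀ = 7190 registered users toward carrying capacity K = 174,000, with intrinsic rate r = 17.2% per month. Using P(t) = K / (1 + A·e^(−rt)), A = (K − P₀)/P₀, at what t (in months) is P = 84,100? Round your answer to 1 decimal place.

t ≈ 17.9 months

A = (174000 − 7190)/7190 = 23.20028
84100 = 174000/(1 + 23.20028·e^(−0.172t)) → 1 + 23.20028·e^(−0.172t) = 2.06897
e^(−0.172t) = 0.046076 → t = ln(21.70349)/0.172 = 3.07747/0.172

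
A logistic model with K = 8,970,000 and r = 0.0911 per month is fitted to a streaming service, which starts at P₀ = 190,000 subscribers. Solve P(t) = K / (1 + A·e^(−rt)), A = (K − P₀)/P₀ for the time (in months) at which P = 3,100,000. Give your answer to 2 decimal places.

t ≈ 35.07 months

A = (8970000 − 190000)/190000 = 46.21053
3100000 = 8970000/(1 + 46.21053·e^(−0.0911t)) → 1 + 46.21053·e^(−0.0911t) = 2.89355
e^(−0.0911t) = 0.040977 → t = ln(24.4042)/0.0911 = 3.19476/0.0911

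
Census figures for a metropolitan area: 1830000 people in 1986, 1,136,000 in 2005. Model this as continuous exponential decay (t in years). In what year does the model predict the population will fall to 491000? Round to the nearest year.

r = ln(1136000/1830000) / 19 = -0.4768/19 ≈ -0.025095 per year
t = ln(491000/1830000) / r = -1.31563/-0.025095 ≈ 52.43 years after 1986

year 2038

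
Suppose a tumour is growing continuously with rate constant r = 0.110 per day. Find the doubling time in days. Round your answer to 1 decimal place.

doubling time = ln(2) / |r| = 0.69315 / 0.11

doubling time ≈ 6.3 days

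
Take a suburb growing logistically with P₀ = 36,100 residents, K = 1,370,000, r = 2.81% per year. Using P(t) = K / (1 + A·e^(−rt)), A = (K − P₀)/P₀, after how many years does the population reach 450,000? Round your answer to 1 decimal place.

A = (1370000 − 36100)/36100 = 36.95014
450000 = 1370000/(1 + 36.95014·e^(−0.0281t)) → 1 + 36.95014·e^(−0.0281t) = 3.04444
e^(−0.0281t) = 0.05533 → t = ln(18.07344)/0.0281 = 2.89444/0.0281

t ≈ 103.0 years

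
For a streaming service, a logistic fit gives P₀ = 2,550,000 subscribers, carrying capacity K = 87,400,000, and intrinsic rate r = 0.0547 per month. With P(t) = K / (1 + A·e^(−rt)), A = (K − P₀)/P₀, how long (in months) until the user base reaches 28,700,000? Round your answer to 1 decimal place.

A = (87400000 − 2550000)/2550000 = 33.27451
28700000 = 87400000/(1 + 33.27451·e^(−0.0547t)) → 1 + 33.27451·e^(−0.0547t) = 3.0453
e^(−0.0547t) = 0.061467 → t = ln(16.2688)/0.0547 = 2.78925/0.0547

t ≈ 51.0 months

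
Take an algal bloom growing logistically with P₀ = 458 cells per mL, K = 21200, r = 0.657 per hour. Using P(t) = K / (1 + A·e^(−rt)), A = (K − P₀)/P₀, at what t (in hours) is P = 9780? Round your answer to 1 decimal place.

A = (21200 − 458)/458 = 45.28821
9780 = 21200/(1 + 45.28821·e^(−0.657t)) → 1 + 45.28821·e^(−0.657t) = 2.16769
e^(−0.657t) = 0.025784 → t = ln(38.78447)/0.657 = 3.65802/0.657

t ≈ 5.6 hours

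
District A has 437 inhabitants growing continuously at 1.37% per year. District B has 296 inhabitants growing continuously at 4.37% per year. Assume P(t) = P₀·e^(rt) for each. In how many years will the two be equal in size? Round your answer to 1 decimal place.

437·e^(0.0137t) = 296·e^(0.0437t)
437/296 = e^((0.0437 − 0.0137)t) → ln(1.47635) = 0.03·t
t = 0.38957 / 0.03

t ≈ 13.0 years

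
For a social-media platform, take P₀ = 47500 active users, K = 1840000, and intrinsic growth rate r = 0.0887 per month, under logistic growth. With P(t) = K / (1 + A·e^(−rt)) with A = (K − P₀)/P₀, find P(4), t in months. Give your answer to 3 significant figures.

A = (1840000 − 47500)/47500 = 37.73684
P(4) = 1840000 / (1 + 37.73684·e^(−0.0887·4)) = 1840000 / (1 + 37.73684·0.701314)
= 1840000 / 27.46536 ≈ 66993.47

≈ 67,000 active users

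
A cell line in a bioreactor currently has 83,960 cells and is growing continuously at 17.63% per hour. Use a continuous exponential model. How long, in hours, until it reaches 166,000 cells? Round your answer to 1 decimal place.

166000 = 83960 · e^(0.1763·t)
t = ln(166000/83960) / 0.1763 = ln(1.97713) / 0.1763 = 0.68165 / 0.1763

t ≈ 3.9 hours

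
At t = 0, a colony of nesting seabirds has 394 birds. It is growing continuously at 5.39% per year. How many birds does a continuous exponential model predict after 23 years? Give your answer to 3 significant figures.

≈ 1,360 birds

P(23) = 394 · e^(0.0539·23) = 394 · e^(1.2397)
= 394 · 3.45458 ≈ 1361.1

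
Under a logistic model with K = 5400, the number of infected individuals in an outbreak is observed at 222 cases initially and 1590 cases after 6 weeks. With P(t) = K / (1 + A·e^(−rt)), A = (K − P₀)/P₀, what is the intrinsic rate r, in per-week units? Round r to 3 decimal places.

A = (5400 − 222)/222 = 23.32432
1590 = 5400/(1 + 23.32432·e^(−r·6)) → e^(−6r) = (3.39623 − 1)/23.32432 = 0.102735
r = −ln(0.102735)/6 = 2.2756/6

r ≈ 0.379 per week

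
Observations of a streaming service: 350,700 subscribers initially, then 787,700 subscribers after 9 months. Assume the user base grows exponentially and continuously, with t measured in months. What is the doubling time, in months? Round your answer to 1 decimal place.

r = ln(787700/350700) / 9 = ln(2.24608) / 9 ≈ 0.08991 per month
doubling time = ln 2 / |r| = 0.69315 / 0.08991

doubling time ≈ 7.7 months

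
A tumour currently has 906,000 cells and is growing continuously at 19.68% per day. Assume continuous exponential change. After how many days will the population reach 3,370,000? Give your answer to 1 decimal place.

t ≈ 6.7 days

3370000 = 906000 · e^(0.1968·t)
t = ln(3370000/906000) / 0.1968 = ln(3.71965) / 0.1968 = 1.31363 / 0.1968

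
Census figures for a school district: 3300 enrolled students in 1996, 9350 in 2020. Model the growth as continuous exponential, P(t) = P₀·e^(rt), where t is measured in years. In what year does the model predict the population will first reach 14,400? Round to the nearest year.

year 2030

r = ln(9350/3300) / 24 = 1.04145/24 ≈ 0.043394 per year
t = ln(14400/3300) / r = 1.47331/0.043394 ≈ 33.95 years after 1996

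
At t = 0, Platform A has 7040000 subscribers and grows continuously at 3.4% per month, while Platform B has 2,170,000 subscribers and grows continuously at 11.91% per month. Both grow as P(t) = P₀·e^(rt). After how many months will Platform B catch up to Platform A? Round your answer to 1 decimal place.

7040000·e^(0.034t) = 2170000·e^(0.1191t)
7040000/2170000 = e^((0.1191 − 0.034)t) → ln(3.24424) = 0.0851·t
t = 1.17688 / 0.0851

t ≈ 13.8 months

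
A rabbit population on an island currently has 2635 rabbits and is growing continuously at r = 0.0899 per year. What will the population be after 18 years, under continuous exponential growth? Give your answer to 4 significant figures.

≈ 13,290 rabbits

P(18) = 2635 · e^(0.0899·18) = 2635 · e^(1.6182)
= 2635 · 5.044 ≈ 13290.95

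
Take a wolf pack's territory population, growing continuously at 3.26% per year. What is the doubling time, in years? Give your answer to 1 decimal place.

doubling time = ln(2) / |r| = 0.69315 / 0.0326

doubling time ≈ 21.3 years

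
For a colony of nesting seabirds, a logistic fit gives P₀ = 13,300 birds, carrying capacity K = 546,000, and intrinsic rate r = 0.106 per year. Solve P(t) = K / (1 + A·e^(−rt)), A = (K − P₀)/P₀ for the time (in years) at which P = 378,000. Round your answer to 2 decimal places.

A = (546000 − 13300)/13300 = 40.05263
378000 = 546000/(1 + 40.05263·e^(−0.106t)) → 1 + 40.05263·e^(−0.106t) = 1.44444
e^(−0.106t) = 0.011097 → t = ln(90.11842)/0.106 = 4.50112/0.106

t ≈ 42.46 years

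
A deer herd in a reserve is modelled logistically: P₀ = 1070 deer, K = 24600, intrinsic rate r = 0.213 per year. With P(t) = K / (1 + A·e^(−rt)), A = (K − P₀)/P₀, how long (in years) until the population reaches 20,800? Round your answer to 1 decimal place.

t ≈ 22.5 years

A = (24600 − 1070)/1070 = 21.99065
20800 = 24600/(1 + 21.99065·e^(−0.213t)) → 1 + 21.99065·e^(−0.213t) = 1.18269
e^(−0.213t) = 0.008308 → t = ln(120.3699)/0.213 = 4.79057/0.213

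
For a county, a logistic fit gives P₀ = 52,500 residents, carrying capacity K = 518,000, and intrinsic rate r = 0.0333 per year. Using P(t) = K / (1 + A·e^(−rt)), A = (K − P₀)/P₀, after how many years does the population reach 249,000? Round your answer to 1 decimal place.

A = (518000 − 52500)/52500 = 8.86667
249000 = 518000/(1 + 8.86667·e^(−0.0333t)) → 1 + 8.86667·e^(−0.0333t) = 2.08032
e^(−0.0333t) = 0.121841 → t = ln(8.20743)/0.0333 = 2.10504/0.0333

t ≈ 63.2 years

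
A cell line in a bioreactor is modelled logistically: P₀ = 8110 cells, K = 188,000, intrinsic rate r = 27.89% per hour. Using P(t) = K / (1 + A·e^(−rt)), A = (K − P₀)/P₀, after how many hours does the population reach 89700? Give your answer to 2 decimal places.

A = (188000 − 8110)/8110 = 22.18126
89700 = 188000/(1 + 22.18126·e^(−0.2789t)) → 1 + 22.18126·e^(−0.2789t) = 2.09588
e^(−0.2789t) = 0.049405 → t = ln(20.24068)/0.2789 = 3.00769/0.2789

t ≈ 10.78 hours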